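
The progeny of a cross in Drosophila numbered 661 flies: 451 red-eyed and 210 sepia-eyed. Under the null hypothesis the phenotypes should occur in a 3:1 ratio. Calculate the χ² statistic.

Under the 3:1 hypothesis (Σ ratio = 4, N = 661):
  red-eyed: 661 × 3/4 = 495.75
  sepia-eyed: 661 × 1/4 = 165.25
χ² = Σ (O − E)² / E
  red-eyed: (451 − 495.75)² / 495.75 = 4.0395
  sepia-eyed: (210 − 165.25)² / 165.25 = 12.1184
χ² = 4.0395 + 12.1184 = 16.1579 ≈ 16.158

16.158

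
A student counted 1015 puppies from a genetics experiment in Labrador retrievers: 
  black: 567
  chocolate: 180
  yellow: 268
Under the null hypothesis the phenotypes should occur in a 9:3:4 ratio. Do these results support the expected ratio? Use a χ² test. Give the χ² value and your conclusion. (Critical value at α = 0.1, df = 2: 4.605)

1.386; consistent

The 9:3:4 ratio has 16 parts, so with N = 1015 the expected counts are:
  black: 1015 × 9/16 = 570.9375
  chocolate: 1015 × 3/16 = 190.3125
  yellow: 1015 × 4/16 = 253.75
χ² = Σ (O − E)² / E
  black: (567 − 570.9375)² / 570.9375 = 0.0272
  chocolate: (180 − 190.3125)² / 190.3125 = 0.5588
  yellow: (268 − 253.75)² / 253.75 = 0.8002
χ² = 0.0272 + 0.5588 + 0.8002 = 1.3862 ≈ 1.386
Degrees of freedom = 3 − 1 = 2; critical value at α = 0.1 is 4.605.
Since 1.386 < 4.605, we fail to reject the null hypothesis — the data are consistent with the 9:3:4 ratio.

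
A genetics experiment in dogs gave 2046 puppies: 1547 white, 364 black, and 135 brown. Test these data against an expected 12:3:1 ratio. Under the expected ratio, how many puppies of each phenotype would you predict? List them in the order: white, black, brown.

The 12:3:1 ratio has 16 parts, so with N = 2046 the expected counts are:
  white: 2046 × 12/16 = 1534.5
  black: 2046 × 3/16 = 383.625
  brown: 2046 × 1/16 = 127.875

1534.5, 383.625, 127.875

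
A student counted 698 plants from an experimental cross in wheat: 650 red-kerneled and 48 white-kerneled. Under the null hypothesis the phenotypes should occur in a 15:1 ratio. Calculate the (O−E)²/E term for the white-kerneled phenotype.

0.439

Total ratio parts = 16. Expected numbers out of 698:
  red-kerneled: 698 × 15/16 = 654.375
  white-kerneled: 698 × 1/16 = 43.625
Contribution of white-kerneled: (48 − 43.625)² / 43.625 = 0.4388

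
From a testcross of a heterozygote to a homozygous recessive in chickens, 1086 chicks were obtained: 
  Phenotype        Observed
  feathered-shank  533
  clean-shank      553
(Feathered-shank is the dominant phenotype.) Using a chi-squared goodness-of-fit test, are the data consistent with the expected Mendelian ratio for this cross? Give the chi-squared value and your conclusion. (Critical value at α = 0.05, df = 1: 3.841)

A testcross of a heterozygote (Aa × aa) gives a 1:1 phenotypic ratio.
Expected counts for N = 1086 under a 1:1 ratio (total parts = 2):
  feathered-shank: 1086 × 1/2 = 543
  clean-shank: 1086 × 1/2 = 543
χ² = Σ (O − E)² / E
  feathered-shank: (533 − 543)² / 543 = 0.1842
  clean-shank: (553 − 543)² / 543 = 0.1842
χ² = 0.1842 + 0.1842 = 0.3684 ≈ 0.368
Degrees of freedom = 2 − 1 = 1; critical value at α = 0.05 is 3.841.
Since 0.368 < 3.841, we fail to reject the null hypothesis — the data are consistent with the 1:1 ratio.

0.368; consistent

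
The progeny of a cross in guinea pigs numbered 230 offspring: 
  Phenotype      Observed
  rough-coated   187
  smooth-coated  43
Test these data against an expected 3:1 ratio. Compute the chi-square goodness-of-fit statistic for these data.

The 3:1 ratio has 4 parts, so with N = 230 the expected counts are:
  rough-coated: 230 × 3/4 = 172.5
  smooth-coated: 230 × 1/4 = 57.5
χ² = Σ (O − E)² / E
  rough-coated: (187 − 172.5)² / 172.5 = 1.2188
  smooth-coated: (43 − 57.5)² / 57.5 = 3.6565
χ² = 1.2188 + 3.6565 = 4.8753 ≈ 4.875

4.875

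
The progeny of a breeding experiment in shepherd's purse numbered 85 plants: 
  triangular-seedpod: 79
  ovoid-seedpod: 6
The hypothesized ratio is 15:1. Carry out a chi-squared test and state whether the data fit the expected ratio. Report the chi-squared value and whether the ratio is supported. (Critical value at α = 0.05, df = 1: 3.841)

Under the 15:1 hypothesis (Σ ratio = 16, N = 85):
  triangular-seedpod: 85 × 15/16 = 79.6875
  ovoid-seedpod: 85 × 1/16 = 5.3125
χ² = Σ (O − E)² / E
  triangular-seedpod: (79 − 79.6875)² / 79.6875 = 0.0059
  ovoid-seedpod: (6 − 5.3125)² / 5.3125 = 0.0890
χ² = 0.0059 + 0.0890 = 0.0949 ≈ 0.095
Degrees of freedom = 2 − 1 = 1; critical value at α = 0.05 is 3.841.
Since 0.095 < 3.841, we fail to reject the null hypothesis — the data are consistent with the 15:1 ratio.

0.095; consistent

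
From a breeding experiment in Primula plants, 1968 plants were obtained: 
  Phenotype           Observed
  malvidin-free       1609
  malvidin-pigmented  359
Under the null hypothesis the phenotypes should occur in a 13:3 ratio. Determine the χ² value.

0.334

The 13:3 ratio has 16 parts, so with N = 1968 the expected counts are:
  malvidin-free: 1968 × 13/16 = 1599
  malvidin-pigmented: 1968 × 3/16 = 369
χ² = Σ (O − E)² / E
  malvidin-free: (1609 − 1599)² / 1599 = 0.0625
  malvidin-pigmented: (359 − 369)² / 369 = 0.2710
χ² = 0.0625 + 0.2710 = 0.3335 ≈ 0.334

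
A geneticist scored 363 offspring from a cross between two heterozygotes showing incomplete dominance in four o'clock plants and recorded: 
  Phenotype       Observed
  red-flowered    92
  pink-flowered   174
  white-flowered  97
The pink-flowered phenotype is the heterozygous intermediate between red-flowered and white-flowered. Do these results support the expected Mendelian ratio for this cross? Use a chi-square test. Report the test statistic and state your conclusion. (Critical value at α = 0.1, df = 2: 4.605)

With incomplete dominance, a heterozygote × heterozygote cross gives a 1:2:1 phenotypic ratio.
Expected counts for N = 363 under a 1:2:1 ratio (total parts = 4):
  red-flowered: 363 × 1/4 = 90.75
  pink-flowered: 363 × 2/4 = 181.5
  white-flowered: 363 × 1/4 = 90.75
χ² = Σ (O − E)² / E
  red-flowered: (92 − 90.75)² / 90.75 = 0.0172
  pink-flowered: (174 − 181.5)² / 181.5 = 0.3099
  white-flowered: (97 − 90.75)² / 90.75 = 0.4304
χ² = 0.0172 + 0.3099 + 0.4304 = 0.7575 ≈ 0.758
Degrees of freedom = 3 − 1 = 2; critical value at α = 0.1 is 4.605.
Since 0.758 < 4.605, we fail to reject the null hypothesis — the data are consistent with the 1:2:1 ratio.

0.758; consistent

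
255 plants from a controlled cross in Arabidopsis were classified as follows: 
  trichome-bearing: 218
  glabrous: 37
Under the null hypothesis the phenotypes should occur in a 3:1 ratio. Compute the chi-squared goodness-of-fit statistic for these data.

14.966

The 3:1 ratio has 4 parts, so with N = 255 the expected counts are:
  trichome-bearing: 255 × 3/4 = 191.25
  glabrous: 255 × 1/4 = 63.75
χ² = Σ (O − E)² / E
  trichome-bearing: (218 − 191.25)² / 191.25 = 3.7415
  glabrous: (37 − 63.75)² / 63.75 = 11.2245
χ² = 3.7415 + 11.2245 = 14.966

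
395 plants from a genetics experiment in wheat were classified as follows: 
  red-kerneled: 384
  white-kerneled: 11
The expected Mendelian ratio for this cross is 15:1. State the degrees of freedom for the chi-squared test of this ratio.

A goodness-of-fit test with 2 phenotype classes has df = 2 − 1 = 1.

1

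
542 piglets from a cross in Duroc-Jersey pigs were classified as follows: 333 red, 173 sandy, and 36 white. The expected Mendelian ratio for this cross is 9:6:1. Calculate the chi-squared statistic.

The 9:6:1 ratio has 16 parts, so with N = 542 the expected counts are:
  red: 542 × 9/16 = 304.875
  sandy: 542 × 6/16 = 203.25
  white: 542 × 1/16 = 33.875
χ² = Σ (O − E)² / E
  red: (333 − 304.875)² / 304.875 = 2.5946
  sandy: (173 − 203.25)² / 203.25 = 4.5022
  white: (36 − 33.875)² / 33.875 = 0.1333
χ² = 2.5946 + 4.5022 + 0.1333 = 7.2301 ≈ 7.230

7.230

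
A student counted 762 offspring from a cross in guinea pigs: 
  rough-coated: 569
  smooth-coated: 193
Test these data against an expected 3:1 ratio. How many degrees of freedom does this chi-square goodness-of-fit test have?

1

A goodness-of-fit test with 2 phenotype classes has df = 2 − 1 = 1.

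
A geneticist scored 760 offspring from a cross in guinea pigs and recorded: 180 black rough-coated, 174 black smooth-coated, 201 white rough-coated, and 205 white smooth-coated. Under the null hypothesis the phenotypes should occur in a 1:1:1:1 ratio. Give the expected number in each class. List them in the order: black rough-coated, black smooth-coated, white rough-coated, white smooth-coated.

Total ratio parts = 4. Expected numbers out of 760:
  black rough-coated: 760 × 1/4 = 190
  black smooth-coated: 760 × 1/4 = 190
  white rough-coated: 760 × 1/4 = 190
  white smooth-coated: 760 × 1/4 = 190

190, 190, 190, 190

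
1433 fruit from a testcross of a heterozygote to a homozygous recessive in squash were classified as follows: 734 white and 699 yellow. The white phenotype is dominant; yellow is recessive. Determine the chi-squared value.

A testcross of a heterozygote (Aa × aa) gives a 1:1 phenotypic ratio.
Total ratio parts = 2. Expected numbers out of 1433:
  white: 1433 × 1/2 = 716.5
  yellow: 1433 × 1/2 = 716.5
χ² = Σ (O − E)² / E
  white: (734 − 716.5)² / 716.5 = 0.4274
  yellow: (699 − 716.5)² / 716.5 = 0.4274
χ² = 0.4274 + 0.4274 = 0.8548 ≈ 0.855

0.855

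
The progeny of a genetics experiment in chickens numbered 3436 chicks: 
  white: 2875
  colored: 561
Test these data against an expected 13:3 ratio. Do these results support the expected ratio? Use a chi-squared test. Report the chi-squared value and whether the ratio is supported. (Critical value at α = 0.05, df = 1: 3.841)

Total ratio parts = 16. Expected numbers out of 3436:
  white: 3436 × 13/16 = 2791.75
  colored: 3436 × 3/16 = 644.25
χ² = Σ (O − E)² / E
  white: (2875 − 2791.75)² / 2791.75 = 2.4825
  colored: (561 − 644.25)² / 644.25 = 10.7576
χ² = 2.4825 + 10.7576 = 13.2401 ≈ 13.240
Degrees of freedom = 2 − 1 = 1; critical value at α = 0.05 is 3.841.
Since 13.240 > 3.841, we reject the null hypothesis — the data do not fit the 13:3 ratio.

13.240; not consistent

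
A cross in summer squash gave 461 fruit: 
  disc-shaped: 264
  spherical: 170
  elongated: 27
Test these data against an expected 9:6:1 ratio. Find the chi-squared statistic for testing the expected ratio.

The 9:6:1 ratio has 16 parts, so with N = 461 the expected counts are:
  disc-shaped: 461 × 9/16 = 259.3125
  spherical: 461 × 6/16 = 172.875
  elongated: 461 × 1/16 = 28.8125
χ² = Σ (O − E)² / E
  disc-shaped: (264 − 259.3125)² / 259.3125 = 0.0847
  spherical: (170 − 172.875)² / 172.875 = 0.0478
  elongated: (27 − 28.8125)² / 28.8125 = 0.1140
χ² = 0.0847 + 0.0478 + 0.1140 = 0.2465 ≈ 0.247

0.247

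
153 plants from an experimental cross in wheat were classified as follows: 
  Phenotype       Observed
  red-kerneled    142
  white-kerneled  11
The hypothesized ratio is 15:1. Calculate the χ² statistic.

0.231

Total ratio parts = 16. Expected numbers out of 153:
  red-kerneled: 153 × 15/16 = 143.4375
  white-kerneled: 153 × 1/16 = 9.5625
χ² = Σ (O − E)² / E
  red-kerneled: (142 − 143.4375)² / 143.4375 = 0.0144
  white-kerneled: (11 − 9.5625)² / 9.5625 = 0.2161
χ² = 0.0144 + 0.2161 = 0.2305 ≈ 0.231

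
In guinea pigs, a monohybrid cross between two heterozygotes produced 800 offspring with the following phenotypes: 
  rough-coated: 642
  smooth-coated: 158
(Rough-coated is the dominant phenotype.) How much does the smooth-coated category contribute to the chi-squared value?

For a monohybrid cross between heterozygotes with complete dominance, the expected phenotypic ratio is 3:1.
Total ratio parts = 4. Expected numbers out of 800:
  rough-coated: 800 × 3/4 = 600
  smooth-coated: 800 × 1/4 = 200
Contribution of smooth-coated: (158 − 200)² / 200 = 8.8200

8.820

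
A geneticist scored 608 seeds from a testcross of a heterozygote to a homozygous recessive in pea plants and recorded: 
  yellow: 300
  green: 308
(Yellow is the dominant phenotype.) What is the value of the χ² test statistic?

A testcross of a heterozygote (Aa × aa) gives a 1:1 phenotypic ratio.
Expected counts for N = 608 under a 1:1 ratio (total parts = 2):
  yellow: 608 × 1/2 = 304
  green: 608 × 1/2 = 304
χ² = Σ (O − E)² / E
  yellow: (300 − 304)² / 304 = 0.0526
  green: (308 − 304)² / 304 = 0.0526
χ² = 0.0526 + 0.0526 = 0.1052 ≈ 0.105

0.105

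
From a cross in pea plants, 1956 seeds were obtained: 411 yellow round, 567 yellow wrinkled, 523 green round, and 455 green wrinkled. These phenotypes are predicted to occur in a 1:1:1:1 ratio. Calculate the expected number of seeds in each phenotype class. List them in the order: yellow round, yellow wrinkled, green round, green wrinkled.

Total ratio parts = 4. Expected numbers out of 1956:
  yellow round: 1956 × 1/4 = 489
  yellow wrinkled: 1956 × 1/4 = 489
  green round: 1956 × 1/4 = 489
  green wrinkled: 1956 × 1/4 = 489

489, 489, 489, 489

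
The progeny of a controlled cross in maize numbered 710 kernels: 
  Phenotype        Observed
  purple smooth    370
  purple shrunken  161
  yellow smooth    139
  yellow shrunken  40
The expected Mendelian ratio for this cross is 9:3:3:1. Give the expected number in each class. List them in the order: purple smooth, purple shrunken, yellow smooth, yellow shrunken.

Expected counts for N = 710 under a 9:3:3:1 ratio (total parts = 16):
  purple smooth: 710 × 9/16 = 399.375
  purple shrunken: 710 × 3/16 = 133.125
  yellow smooth: 710 × 3/16 = 133.125
  yellow shrunken: 710 × 1/16 = 44.375

399.375, 133.125, 133.125, 44.375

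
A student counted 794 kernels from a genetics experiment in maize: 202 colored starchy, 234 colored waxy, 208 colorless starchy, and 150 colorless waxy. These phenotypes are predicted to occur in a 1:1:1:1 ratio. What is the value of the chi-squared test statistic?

Expected counts for N = 794 under a 1:1:1:1 ratio (total parts = 4):
  colored starchy: 794 × 1/4 = 198.5
  colored waxy: 794 × 1/4 = 198.5
  colorless starchy: 794 × 1/4 = 198.5
  colorless waxy: 794 × 1/4 = 198.5
χ² = Σ (O − E)² / E
  colored starchy: (202 − 198.5)² / 198.5 = 0.0617
  colored waxy: (234 − 198.5)² / 198.5 = 6.3489
  colorless starchy: (208 − 198.5)² / 198.5 = 0.4547
  colorless waxy: (150 − 198.5)² / 198.5 = 11.8501
χ² = 0.0617 + 6.3489 + 0.4547 + 11.8501 = 18.7154 ≈ 18.715

18.715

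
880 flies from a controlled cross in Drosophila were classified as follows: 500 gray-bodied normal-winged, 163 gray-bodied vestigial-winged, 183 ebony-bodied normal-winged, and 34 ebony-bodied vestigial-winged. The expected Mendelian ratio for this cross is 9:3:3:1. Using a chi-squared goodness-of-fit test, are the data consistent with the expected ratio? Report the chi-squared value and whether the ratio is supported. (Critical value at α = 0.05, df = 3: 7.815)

10.057; not consistent

Expected counts for N = 880 under a 9:3:3:1 ratio (total parts = 16):
  gray-bodied normal-winged: 880 × 9/16 = 495
  gray-bodied vestigial-winged: 880 × 3/16 = 165
  ebony-bodied normal-winged: 880 × 3/16 = 165
  ebony-bodied vestigial-winged: 880 × 1/16 = 55
χ² = Σ (O − E)² / E
  gray-bodied normal-winged: (500 − 495)² / 495 = 0.0505
  gray-bodied vestigial-winged: (163 − 165)² / 165 = 0.0242
  ebony-bodied normal-winged: (183 − 165)² / 165 = 1.9636
  ebony-bodied vestigial-winged: (34 − 55)² / 55 = 8.0182
χ² = 0.0505 + 0.0242 + 1.9636 + 8.0182 = 10.0565 ≈ 10.057
Degrees of freedom = 4 − 1 = 3; critical value at α = 0.05 is 7.815.
Since 10.057 > 7.815, we reject the null hypothesis — the data do not fit the 9:3:3:1 ratio.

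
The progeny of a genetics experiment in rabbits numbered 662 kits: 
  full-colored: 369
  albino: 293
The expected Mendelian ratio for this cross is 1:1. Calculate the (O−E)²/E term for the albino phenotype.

4.363

Expected counts for N = 662 under a 1:1 ratio (total parts = 2):
  full-colored: 662 × 1/2 = 331
  albino: 662 × 1/2 = 331
Contribution of albino: (293 − 331)² / 331 = 4.3625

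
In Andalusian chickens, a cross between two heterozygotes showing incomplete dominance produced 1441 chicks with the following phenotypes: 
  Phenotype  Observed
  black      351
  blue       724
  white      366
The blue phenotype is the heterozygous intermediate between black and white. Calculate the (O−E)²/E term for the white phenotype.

0.092

With incomplete dominance, a heterozygote × heterozygote cross gives a 1:2:1 phenotypic ratio.
Under the 1:2:1 hypothesis (Σ ratio = 4, N = 1441):
  black: 1441 × 1/4 = 360.25
  blue: 1441 × 2/4 = 720.5
  white: 1441 × 1/4 = 360.25
Contribution of white: (366 − 360.25)² / 360.25 = 0.0918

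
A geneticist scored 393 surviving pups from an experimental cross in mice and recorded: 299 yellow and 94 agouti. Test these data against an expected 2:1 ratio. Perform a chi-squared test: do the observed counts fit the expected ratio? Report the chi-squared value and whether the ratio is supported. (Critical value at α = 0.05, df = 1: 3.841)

15.676; not consistent

Under the 2:1 hypothesis (Σ ratio = 3, N = 393):
  yellow: 393 × 2/3 = 262
  agouti: 393 × 1/3 = 131
χ² = Σ (O − E)² / E
  yellow: (299 − 262)² / 262 = 5.2252
  agouti: (94 − 131)² / 131 = 10.4504
χ² = 5.2252 + 10.4504 = 15.6756 ≈ 15.676
Degrees of freedom = 2 − 1 = 1; critical value at α = 0.05 is 3.841.
Since 15.676 > 3.841, we reject the null hypothesis — the data do not fit the 2:1 ratio.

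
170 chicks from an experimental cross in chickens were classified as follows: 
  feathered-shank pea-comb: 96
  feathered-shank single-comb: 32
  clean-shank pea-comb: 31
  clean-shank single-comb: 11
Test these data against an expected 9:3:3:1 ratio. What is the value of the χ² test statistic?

0.039

Total ratio parts = 16. Expected numbers out of 170:
  feathered-shank pea-comb: 170 × 9/16 = 95.625
  feathered-shank single-comb: 170 × 3/16 = 31.875
  clean-shank pea-comb: 170 × 3/16 = 31.875
  clean-shank single-comb: 170 × 1/16 = 10.625
χ² = Σ (O − E)² / E
  feathered-shank pea-comb: (96 − 95.625)² / 95.625 = 0.0015
  feathered-shank single-comb: (32 − 31.875)² / 31.875 = 0.0005
  clean-shank pea-comb: (31 − 31.875)² / 31.875 = 0.0240
  clean-shank single-comb: (11 − 10.625)² / 10.625 = 0.0132
χ² = 0.0015 + 0.0005 + 0.0240 + 0.0132 = 0.0392 ≈ 0.039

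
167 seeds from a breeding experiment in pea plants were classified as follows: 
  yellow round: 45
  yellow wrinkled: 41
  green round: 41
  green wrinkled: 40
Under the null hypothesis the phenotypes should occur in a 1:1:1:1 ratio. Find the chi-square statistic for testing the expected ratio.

Total ratio parts = 4. Expected numbers out of 167:
  yellow round: 167 × 1/4 = 41.75
  yellow wrinkled: 167 × 1/4 = 41.75
  green round: 167 × 1/4 = 41.75
  green wrinkled: 167 × 1/4 = 41.75
χ² = Σ (O − E)² / E
  yellow round: (45 − 41.75)² / 41.75 = 0.2530
  yellow wrinkled: (41 − 41.75)² / 41.75 = 0.0135
  green round: (41 − 41.75)² / 41.75 = 0.0135
  green wrinkled: (40 − 41.75)² / 41.75 = 0.0734
χ² = 0.2530 + 0.0135 + 0.0135 + 0.0734 = 0.3534 ≈ 0.353

0.353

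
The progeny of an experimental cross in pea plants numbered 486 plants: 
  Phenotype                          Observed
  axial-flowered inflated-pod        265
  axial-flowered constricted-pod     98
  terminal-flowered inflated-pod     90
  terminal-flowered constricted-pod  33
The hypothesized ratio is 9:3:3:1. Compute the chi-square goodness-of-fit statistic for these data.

1.016

Expected counts for N = 486 under a 9:3:3:1 ratio (total parts = 16):
  axial-flowered inflated-pod: 486 × 9/16 = 273.375
  axial-flowered constricted-pod: 486 × 3/16 = 91.125
  terminal-flowered inflated-pod: 486 × 3/16 = 91.125
  terminal-flowered constricted-pod: 486 × 1/16 = 30.375
χ² = Σ (O − E)² / E
  axial-flowered inflated-pod: (265 − 273.375)² / 273.375 = 0.2566
  axial-flowered constricted-pod: (98 − 91.125)² / 91.125 = 0.5187
  terminal-flowered inflated-pod: (90 − 91.125)² / 91.125 = 0.0139
  terminal-flowered constricted-pod: (33 − 30.375)² / 30.375 = 0.2269
χ² = 0.2566 + 0.5187 + 0.0139 + 0.2269 = 1.0161 ≈ 1.016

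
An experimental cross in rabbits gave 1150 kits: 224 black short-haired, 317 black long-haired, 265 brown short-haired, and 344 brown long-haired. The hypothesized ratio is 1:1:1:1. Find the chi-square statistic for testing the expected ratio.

29.917

The 1:1:1:1 ratio has 4 parts, so with N = 1150 the expected counts are:
  black short-haired: 1150 × 1/4 = 287.5
  black long-haired: 1150 × 1/4 = 287.5
  brown short-haired: 1150 × 1/4 = 287.5
  brown long-haired: 1150 × 1/4 = 287.5
χ² = Σ (O − E)² / E
  black short-haired: (224 − 287.5)² / 287.5 = 14.0252
  black long-haired: (317 − 287.5)² / 287.5 = 3.0270
  brown short-haired: (265 − 287.5)² / 287.5 = 1.7609
  brown long-haired: (344 − 287.5)² / 287.5 = 11.1035
χ² = 14.0252 + 3.0270 + 1.7609 + 11.1035 = 29.9166 ≈ 29.917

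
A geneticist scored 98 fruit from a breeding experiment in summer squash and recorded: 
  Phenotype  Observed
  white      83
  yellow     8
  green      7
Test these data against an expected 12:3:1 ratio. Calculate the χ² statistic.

7.211

Under the 12:3:1 hypothesis (Σ ratio = 16, N = 98):
  white: 98 × 12/16 = 73.5
  yellow: 98 × 3/16 = 18.375
  green: 98 × 1/16 = 6.125
χ² = Σ (O − E)² / E
  white: (83 − 73.5)² / 73.5 = 1.2279
  yellow: (8 − 18.375)² / 18.375 = 5.8580
  green: (7 − 6.125)² / 6.125 = 0.1250
χ² = 1.2279 + 5.8580 + 0.1250 = 7.2109 ≈ 7.211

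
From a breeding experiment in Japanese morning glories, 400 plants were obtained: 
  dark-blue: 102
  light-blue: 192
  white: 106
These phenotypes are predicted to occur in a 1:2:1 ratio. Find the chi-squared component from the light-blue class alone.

0.320

Under the 1:2:1 hypothesis (Σ ratio = 4, N = 400):
  dark-blue: 400 × 1/4 = 100
  light-blue: 400 × 2/4 = 200
  white: 400 × 1/4 = 100
Contribution of light-blue: (192 − 200)² / 200 = 0.3200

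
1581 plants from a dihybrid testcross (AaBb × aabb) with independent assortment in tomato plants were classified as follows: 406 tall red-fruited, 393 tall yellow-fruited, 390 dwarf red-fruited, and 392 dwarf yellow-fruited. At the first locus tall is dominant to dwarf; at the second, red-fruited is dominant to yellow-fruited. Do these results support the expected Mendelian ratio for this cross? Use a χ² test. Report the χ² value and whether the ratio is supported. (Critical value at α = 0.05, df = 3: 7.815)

A dihybrid testcross with independent assortment gives a 1:1:1:1 ratio.
The 1:1:1:1 ratio has 4 parts, so with N = 1581 the expected counts are:
  tall red-fruited: 1581 × 1/4 = 395.25
  tall yellow-fruited: 1581 × 1/4 = 395.25
  dwarf red-fruited: 1581 × 1/4 = 395.25
  dwarf yellow-fruited: 1581 × 1/4 = 395.25
χ² = Σ (O − E)² / E
  tall red-fruited: (406 − 395.25)² / 395.25 = 0.2924
  tall yellow-fruited: (393 − 395.25)² / 395.25 = 0.0128
  dwarf red-fruited: (390 − 395.25)² / 395.25 = 0.0697
  dwarf yellow-fruited: (392 − 395.25)² / 395.25 = 0.0267
χ² = 0.2924 + 0.0128 + 0.0697 + 0.0267 = 0.4016 ≈ 0.402
Degrees of freedom = 4 − 1 = 3; critical value at α = 0.05 is 7.815.
Since 0.402 < 7.815, we fail to reject the null hypothesis — the data are consistent with the 1:1:1:1 ratio.

0.402; consistent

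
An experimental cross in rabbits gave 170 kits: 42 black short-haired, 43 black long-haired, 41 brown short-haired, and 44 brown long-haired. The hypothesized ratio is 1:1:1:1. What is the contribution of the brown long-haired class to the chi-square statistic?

Expected counts for N = 170 under a 1:1:1:1 ratio (total parts = 4):
  black short-haired: 170 × 1/4 = 42.5
  black long-haired: 170 × 1/4 = 42.5
  brown short-haired: 170 × 1/4 = 42.5
  brown long-haired: 170 × 1/4 = 42.5
Contribution of brown long-haired: (44 − 42.5)² / 42.5 = 0.0529

0.053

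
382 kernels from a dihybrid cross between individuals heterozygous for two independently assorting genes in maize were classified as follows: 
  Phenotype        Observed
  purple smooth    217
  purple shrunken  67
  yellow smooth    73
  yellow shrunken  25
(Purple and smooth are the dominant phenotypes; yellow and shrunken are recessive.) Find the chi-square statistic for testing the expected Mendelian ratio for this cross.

0.399

A dihybrid F₂ with independent assortment and complete dominance at both loci gives a 9:3:3:1 phenotypic ratio.
Under the 9:3:3:1 hypothesis (Σ ratio = 16, N = 382):
  purple smooth: 382 × 9/16 = 214.875
  purple shrunken: 382 × 3/16 = 71.625
  yellow smooth: 382 × 3/16 = 71.625
  yellow shrunken: 382 × 1/16 = 23.875
χ² = Σ (O − E)² / E
  purple smooth: (217 − 214.875)² / 214.875 = 0.0210
  purple shrunken: (67 − 71.625)² / 71.625 = 0.2986
  yellow smooth: (73 − 71.625)² / 71.625 = 0.0264
  yellow shrunken: (25 − 23.875)² / 23.875 = 0.0530
χ² = 0.0210 + 0.2986 + 0.0264 + 0.0530 = 0.399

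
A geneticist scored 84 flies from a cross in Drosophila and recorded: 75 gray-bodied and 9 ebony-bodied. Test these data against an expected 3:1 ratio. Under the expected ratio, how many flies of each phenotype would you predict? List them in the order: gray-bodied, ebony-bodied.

The 3:1 ratio has 4 parts, so with N = 84 the expected counts are:
  gray-bodied: 84 × 3/4 = 63
  ebony-bodied: 84 × 1/4 = 21

63, 21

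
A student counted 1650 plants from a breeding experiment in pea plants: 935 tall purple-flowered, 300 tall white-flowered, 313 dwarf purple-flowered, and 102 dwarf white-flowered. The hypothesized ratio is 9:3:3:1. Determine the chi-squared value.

The 9:3:3:1 ratio has 16 parts, so with N = 1650 the expected counts are:
  tall purple-flowered: 1650 × 9/16 = 928.125
  tall white-flowered: 1650 × 3/16 = 309.375
  dwarf purple-flowered: 1650 × 3/16 = 309.375
  dwarf white-flowered: 1650 × 1/16 = 103.125
χ² = Σ (O − E)² / E
  tall purple-flowered: (935 − 928.125)² / 928.125 = 0.0509
  tall white-flowered: (300 − 309.375)² / 309.375 = 0.2841
  dwarf purple-flowered: (313 − 309.375)² / 309.375 = 0.0425
  dwarf white-flowered: (102 − 103.125)² / 103.125 = 0.0123
χ² = 0.0509 + 0.2841 + 0.0425 + 0.0123 = 0.3898 ≈ 0.390

0.390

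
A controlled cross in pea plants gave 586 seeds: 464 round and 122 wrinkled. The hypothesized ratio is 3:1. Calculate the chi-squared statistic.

5.463

Expected counts for N = 586 under a 3:1 ratio (total parts = 4):
  round: 586 × 3/4 = 439.5
  wrinkled: 586 × 1/4 = 146.5
χ² = Σ (O − E)² / E
  round: (464 − 439.5)² / 439.5 = 1.3658
  wrinkled: (122 − 146.5)² / 146.5 = 4.0973
χ² = 1.3658 + 4.0973 = 5.4631 ≈ 5.463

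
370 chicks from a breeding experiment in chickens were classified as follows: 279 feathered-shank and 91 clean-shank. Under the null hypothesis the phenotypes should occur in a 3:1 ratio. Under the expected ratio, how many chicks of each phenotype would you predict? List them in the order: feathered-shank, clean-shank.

Expected counts for N = 370 under a 3:1 ratio (total parts = 4):
  feathered-shank: 370 × 3/4 = 277.5
  clean-shank: 370 × 1/4 = 92.5

277.5, 92.5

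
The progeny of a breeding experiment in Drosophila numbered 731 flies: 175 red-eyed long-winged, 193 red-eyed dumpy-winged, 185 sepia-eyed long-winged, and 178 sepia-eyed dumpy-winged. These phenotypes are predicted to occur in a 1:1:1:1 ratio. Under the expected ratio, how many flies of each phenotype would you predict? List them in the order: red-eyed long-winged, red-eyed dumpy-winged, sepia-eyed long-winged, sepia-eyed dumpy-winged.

Total ratio parts = 4. Expected numbers out of 731:
  red-eyed long-winged: 731 × 1/4 = 182.75
  red-eyed dumpy-winged: 731 × 1/4 = 182.75
  sepia-eyed long-winged: 731 × 1/4 = 182.75
  sepia-eyed dumpy-winged: 731 × 1/4 = 182.75

182.75, 182.75, 182.75, 182.75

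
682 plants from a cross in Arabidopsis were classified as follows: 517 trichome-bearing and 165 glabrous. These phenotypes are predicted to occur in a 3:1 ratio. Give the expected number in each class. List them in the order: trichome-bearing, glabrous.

The 3:1 ratio has 4 parts, so with N = 682 the expected counts are:
  trichome-bearing: 682 × 3/4 = 511.5
  glabrous: 682 × 1/4 = 170.5

511.5, 170.5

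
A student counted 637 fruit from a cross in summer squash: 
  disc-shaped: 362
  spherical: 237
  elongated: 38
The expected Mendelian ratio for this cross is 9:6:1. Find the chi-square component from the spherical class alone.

0.015

Under the 9:6:1 hypothesis (Σ ratio = 16, N = 637):
  disc-shaped: 637 × 9/16 = 358.3125
  spherical: 637 × 6/16 = 238.875
  elongated: 637 × 1/16 = 39.8125
Contribution of spherical: (237 − 238.875)² / 238.875 = 0.0147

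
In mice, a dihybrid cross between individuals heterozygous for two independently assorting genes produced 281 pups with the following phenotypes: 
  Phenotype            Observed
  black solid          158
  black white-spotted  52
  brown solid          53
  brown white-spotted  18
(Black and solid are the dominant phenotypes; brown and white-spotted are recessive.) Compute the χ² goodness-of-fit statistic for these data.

A dihybrid F₂ with independent assortment and complete dominance at both loci gives a 9:3:3:1 phenotypic ratio.
Expected counts for N = 281 under a 9:3:3:1 ratio (total parts = 16):
  black solid: 281 × 9/16 = 158.0625
  black white-spotted: 281 × 3/16 = 52.6875
  brown solid: 281 × 3/16 = 52.6875
  brown white-spotted: 281 × 1/16 = 17.5625
χ² = Σ (O − E)² / E
  black solid: (158 − 158.0625)² / 158.0625 = 0.0000
  black white-spotted: (52 − 52.6875)² / 52.6875 = 0.0090
  brown solid: (53 − 52.6875)² / 52.6875 = 0.0019
  brown white-spotted: (18 − 17.5625)² / 17.5625 = 0.0109
χ² = 0.0000 + 0.0090 + 0.0019 + 0.0109 = 0.0218 ≈ 0.022

0.022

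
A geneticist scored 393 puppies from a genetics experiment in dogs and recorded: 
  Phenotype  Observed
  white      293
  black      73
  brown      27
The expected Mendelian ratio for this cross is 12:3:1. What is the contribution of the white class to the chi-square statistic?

0.010

Under the 12:3:1 hypothesis (Σ ratio = 16, N = 393):
  white: 393 × 12/16 = 294.75
  black: 393 × 3/16 = 73.6875
  brown: 393 × 1/16 = 24.5625
Contribution of white: (293 − 294.75)² / 294.75 = 0.0104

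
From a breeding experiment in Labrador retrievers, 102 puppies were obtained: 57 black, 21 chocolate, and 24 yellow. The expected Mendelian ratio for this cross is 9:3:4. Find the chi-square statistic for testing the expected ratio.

Total ratio parts = 16. Expected numbers out of 102:
  black: 102 × 9/16 = 57.375
  chocolate: 102 × 3/16 = 19.125
  yellow: 102 × 4/16 = 25.5
χ² = Σ (O − E)² / E
  black: (57 − 57.375)² / 57.375 = 0.0025
  chocolate: (21 − 19.125)² / 19.125 = 0.1838
  yellow: (24 − 25.5)² / 25.5 = 0.0882
χ² = 0.0025 + 0.1838 + 0.0882 = 0.2745 ≈ 0.275

0.275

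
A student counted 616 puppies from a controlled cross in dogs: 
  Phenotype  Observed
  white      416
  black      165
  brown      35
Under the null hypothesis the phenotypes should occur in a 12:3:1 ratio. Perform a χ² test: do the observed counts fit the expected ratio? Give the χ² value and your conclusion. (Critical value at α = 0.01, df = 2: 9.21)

The 12:3:1 ratio has 16 parts, so with N = 616 the expected counts are:
  white: 616 × 12/16 = 462
  black: 616 × 3/16 = 115.5
  brown: 616 × 1/16 = 38.5
χ² = Σ (O − E)² / E
  white: (416 − 462)² / 462 = 4.5801
  black: (165 − 115.5)² / 115.5 = 21.2143
  brown: (35 − 38.5)² / 38.5 = 0.3182
χ² = 4.5801 + 21.2143 + 0.3182 = 26.1126 ≈ 26.113
Degrees of freedom = 3 − 1 = 2; critical value at α = 0.01 is 9.21.
Since 26.113 > 9.21, we reject the null hypothesis — the data do not fit the 12:3:1 ratio.

26.113; not consistent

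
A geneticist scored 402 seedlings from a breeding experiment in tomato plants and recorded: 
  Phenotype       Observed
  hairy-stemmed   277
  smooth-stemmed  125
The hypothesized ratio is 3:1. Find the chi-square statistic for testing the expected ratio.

Total ratio parts = 4. Expected numbers out of 402:
  hairy-stemmed: 402 × 3/4 = 301.5
  smooth-stemmed: 402 × 1/4 = 100.5
χ² = Σ (O − E)² / E
  hairy-stemmed: (277 − 301.5)² / 301.5 = 1.9909
  smooth-stemmed: (125 − 100.5)² / 100.5 = 5.9726
χ² = 1.9909 + 5.9726 = 7.9635 ≈ 7.964

7.964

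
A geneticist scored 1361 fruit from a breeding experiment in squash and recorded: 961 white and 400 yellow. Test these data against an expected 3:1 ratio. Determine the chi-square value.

The 3:1 ratio has 4 parts, so with N = 1361 the expected counts are:
  white: 1361 × 3/4 = 1020.75
  yellow: 1361 × 1/4 = 340.25
χ² = Σ (O − E)² / E
  white: (961 − 1020.75)² / 1020.75 = 3.4975
  yellow: (400 − 340.25)² / 340.25 = 10.4925
χ² = 3.4975 + 10.4925 = 13.990

13.990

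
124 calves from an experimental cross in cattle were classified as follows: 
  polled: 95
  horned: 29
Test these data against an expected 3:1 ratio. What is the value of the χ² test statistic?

Total ratio parts = 4. Expected numbers out of 124:
  polled: 124 × 3/4 = 93
  horned: 124 × 1/4 = 31
χ² = Σ (O − E)² / E
  polled: (95 − 93)² / 93 = 0.0430
  horned: (29 − 31)² / 31 = 0.1290
χ² = 0.0430 + 0.1290 = 0.172

0.172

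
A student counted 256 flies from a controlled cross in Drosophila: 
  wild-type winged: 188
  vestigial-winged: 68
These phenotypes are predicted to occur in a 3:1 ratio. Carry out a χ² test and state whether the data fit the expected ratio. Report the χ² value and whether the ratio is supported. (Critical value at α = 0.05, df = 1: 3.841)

0.333; consistent

The 3:1 ratio has 4 parts, so with N = 256 the expected counts are:
  wild-type winged: 256 × 3/4 = 192
  vestigial-winged: 256 × 1/4 = 64
χ² = Σ (O − E)² / E
  wild-type winged: (188 − 192)² / 192 = 0.0833
  vestigial-winged: (68 − 64)² / 64 = 0.2500
χ² = 0.0833 + 0.2500 = 0.3333 ≈ 0.333
Degrees of freedom = 2 − 1 = 1; critical value at α = 0.05 is 3.841.
Since 0.333 < 3.841, we fail to reject the null hypothesis — the data are consistent with the 3:1 ratio.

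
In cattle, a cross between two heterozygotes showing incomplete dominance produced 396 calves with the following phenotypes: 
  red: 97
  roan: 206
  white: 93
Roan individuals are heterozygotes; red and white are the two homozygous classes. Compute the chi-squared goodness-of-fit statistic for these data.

With incomplete dominance, a heterozygote × heterozygote cross gives a 1:2:1 phenotypic ratio.
Under the 1:2:1 hypothesis (Σ ratio = 4, N = 396):
  red: 396 × 1/4 = 99
  roan: 396 × 2/4 = 198
  white: 396 × 1/4 = 99
χ² = Σ (O − E)² / E
  red: (97 − 99)² / 99 = 0.0404
  roan: (206 − 198)² / 198 = 0.3232
  white: (93 − 99)² / 99 = 0.3636
χ² = 0.0404 + 0.3232 + 0.3636 = 0.7272 ≈ 0.727

0.727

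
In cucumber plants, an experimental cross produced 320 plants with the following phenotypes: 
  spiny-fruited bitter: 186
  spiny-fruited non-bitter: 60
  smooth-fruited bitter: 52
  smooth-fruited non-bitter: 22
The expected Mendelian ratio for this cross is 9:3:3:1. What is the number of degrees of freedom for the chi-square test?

3

A goodness-of-fit test with 4 phenotype classes has df = 4 − 1 = 3.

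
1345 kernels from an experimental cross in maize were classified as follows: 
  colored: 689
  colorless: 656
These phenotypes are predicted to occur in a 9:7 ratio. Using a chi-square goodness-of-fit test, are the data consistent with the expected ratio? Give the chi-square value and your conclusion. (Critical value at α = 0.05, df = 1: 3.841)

13.791; not consistent

Total ratio parts = 16. Expected numbers out of 1345:
  colored: 1345 × 9/16 = 756.5625
  colorless: 1345 × 7/16 = 588.4375
χ² = Σ (O − E)² / E
  colored: (689 − 756.5625)² / 756.5625 = 6.0335
  colorless: (656 − 588.4375)² / 588.4375 = 7.7573
χ² = 6.0335 + 7.7573 = 13.7908 ≈ 13.791
Degrees of freedom = 2 − 1 = 1; critical value at α = 0.05 is 3.841.
Since 13.791 > 3.841, we reject the null hypothesis — the data do not fit the 9:7 ratio.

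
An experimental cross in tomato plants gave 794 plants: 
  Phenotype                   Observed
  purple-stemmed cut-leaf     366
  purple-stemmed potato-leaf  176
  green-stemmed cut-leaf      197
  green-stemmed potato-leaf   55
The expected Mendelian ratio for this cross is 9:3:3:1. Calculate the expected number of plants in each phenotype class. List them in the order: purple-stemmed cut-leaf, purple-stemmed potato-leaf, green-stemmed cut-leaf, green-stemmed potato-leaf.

446.625, 148.875, 148.875, 49.625

Expected counts for N = 794 under a 9:3:3:1 ratio (total parts = 16):
  purple-stemmed cut-leaf: 794 × 9/16 = 446.625
  purple-stemmed potato-leaf: 794 × 3/16 = 148.875
  green-stemmed cut-leaf: 794 × 3/16 = 148.875
  green-stemmed potato-leaf: 794 × 1/16 = 49.625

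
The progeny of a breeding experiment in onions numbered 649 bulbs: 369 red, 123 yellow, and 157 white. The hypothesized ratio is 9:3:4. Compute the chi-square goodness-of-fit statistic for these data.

The 9:3:4 ratio has 16 parts, so with N = 649 the expected counts are:
  red: 649 × 9/16 = 365.0625
  yellow: 649 × 3/16 = 121.6875
  white: 649 × 4/16 = 162.25
χ² = Σ (O − E)² / E
  red: (369 − 365.0625)² / 365.0625 = 0.0425
  yellow: (123 − 121.6875)² / 121.6875 = 0.0142
  white: (157 − 162.25)² / 162.25 = 0.1699
χ² = 0.0425 + 0.0142 + 0.1699 = 0.2266 ≈ 0.227

0.227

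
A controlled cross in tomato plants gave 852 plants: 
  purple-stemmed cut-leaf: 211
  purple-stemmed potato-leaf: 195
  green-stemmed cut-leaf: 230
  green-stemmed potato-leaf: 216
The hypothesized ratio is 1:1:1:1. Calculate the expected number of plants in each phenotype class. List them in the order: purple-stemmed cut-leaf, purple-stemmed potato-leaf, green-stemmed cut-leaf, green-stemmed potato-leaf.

The 1:1:1:1 ratio has 4 parts, so with N = 852 the expected counts are:
  purple-stemmed cut-leaf: 852 × 1/4 = 213
  purple-stemmed potato-leaf: 852 × 1/4 = 213
  green-stemmed cut-leaf: 852 × 1/4 = 213
  green-stemmed potato-leaf: 852 × 1/4 = 213

213, 213, 213, 213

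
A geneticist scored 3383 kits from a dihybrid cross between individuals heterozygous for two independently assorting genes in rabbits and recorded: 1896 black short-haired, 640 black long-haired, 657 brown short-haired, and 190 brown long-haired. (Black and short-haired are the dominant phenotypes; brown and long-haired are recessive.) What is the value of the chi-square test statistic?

3.061

A dihybrid F₂ with independent assortment and complete dominance at both loci gives a 9:3:3:1 phenotypic ratio.
Expected counts for N = 3383 under a 9:3:3:1 ratio (total parts = 16):
  black short-haired: 3383 × 9/16 = 1902.9375
  black long-haired: 3383 × 3/16 = 634.3125
  brown short-haired: 3383 × 3/16 = 634.3125
  brown long-haired: 3383 × 1/16 = 211.4375
χ² = Σ (O − E)² / E
  black short-haired: (1896 − 1902.9375)² / 1902.9375 = 0.0253
  black long-haired: (640 − 634.3125)² / 634.3125 = 0.0510
  brown short-haired: (657 − 634.3125)² / 634.3125 = 0.8115
  brown long-haired: (190 − 211.4375)² / 211.4375 = 2.1735
χ² = 0.0253 + 0.0510 + 0.8115 + 2.1735 = 3.0613 ≈ 3.061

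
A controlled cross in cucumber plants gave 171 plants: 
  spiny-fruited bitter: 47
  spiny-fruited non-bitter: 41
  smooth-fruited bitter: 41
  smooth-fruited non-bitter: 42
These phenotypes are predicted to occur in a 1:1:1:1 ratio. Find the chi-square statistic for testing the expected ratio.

0.579

Total ratio parts = 4. Expected numbers out of 171:
  spiny-fruited bitter: 171 × 1/4 = 42.75
  spiny-fruited non-bitter: 171 × 1/4 = 42.75
  smooth-fruited bitter: 171 × 1/4 = 42.75
  smooth-fruited non-bitter: 171 × 1/4 = 42.75
χ² = Σ (O − E)² / E
  spiny-fruited bitter: (47 − 42.75)² / 42.75 = 0.4225
  spiny-fruited non-bitter: (41 − 42.75)² / 42.75 = 0.0716
  smooth-fruited bitter: (41 − 42.75)² / 42.75 = 0.0716
  smooth-fruited non-bitter: (42 − 42.75)² / 42.75 = 0.0132
χ² = 0.4225 + 0.0716 + 0.0716 + 0.0132 = 0.5789 ≈ 0.579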